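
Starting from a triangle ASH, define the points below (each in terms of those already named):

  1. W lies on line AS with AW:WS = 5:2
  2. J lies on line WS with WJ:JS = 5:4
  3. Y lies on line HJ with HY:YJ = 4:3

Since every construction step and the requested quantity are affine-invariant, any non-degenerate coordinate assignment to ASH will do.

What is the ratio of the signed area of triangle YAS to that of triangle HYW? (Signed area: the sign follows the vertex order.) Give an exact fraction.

[YAS]:[HYW] = -189/40

Assign A = (0, 0), S = (1, 0), H = (0, 1) — the answer is frame-independent, so this choice is without loss of generality.
1. W lies on line AS with AW:WS = 5:2 ⇒ W = (5/7, 0)
2. J lies on line WS with WJ:JS = 5:4 ⇒ J = (55/63, 0)
3. Y lies on line HJ with HY:YJ = 4:3 ⇒ Y = (220/441, 3/7)
2·[YAS] = 3/7, 2·[HYW] = -40/441
[YAS]:[HYW] = 3/7:-40/441 = -189/40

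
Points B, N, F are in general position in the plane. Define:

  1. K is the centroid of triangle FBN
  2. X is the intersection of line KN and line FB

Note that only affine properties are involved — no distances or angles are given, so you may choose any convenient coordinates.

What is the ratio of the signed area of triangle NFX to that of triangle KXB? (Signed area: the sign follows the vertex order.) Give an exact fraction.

Work in coordinates with B = (0, 0), N = (1, 0), F = (0, 1).
1. K is the centroid of triangle FBN ⇒ K = (1/3, 1/3)
2. X is the intersection of line KN and line FB ⇒ X = (0, 1/2)
2·[NFX] = 1/2, 2·[KXB] = 1/6
[NFX]:[KXB] = 1/2:1/6 = 3

[NFX]:[KXB] = 3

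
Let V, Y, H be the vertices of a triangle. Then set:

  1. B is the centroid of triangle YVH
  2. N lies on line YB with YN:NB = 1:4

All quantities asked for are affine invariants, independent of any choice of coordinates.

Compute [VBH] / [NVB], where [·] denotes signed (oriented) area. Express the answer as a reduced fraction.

Choose coordinates V = (0, 0), Y = (1, 0), H = (0, 1).
1. B is the centroid of triangle YVH ⇒ B = (1/3, 1/3)
2. N lies on line YB with YN:NB = 1:4 ⇒ N = (13/15, 1/15)
2·[VBH] = 1/3, 2·[NVB] = -4/15
[VBH]:[NVB] = 1/3:-4/15 = -5/4

[VBH]:[NVB] = -5/4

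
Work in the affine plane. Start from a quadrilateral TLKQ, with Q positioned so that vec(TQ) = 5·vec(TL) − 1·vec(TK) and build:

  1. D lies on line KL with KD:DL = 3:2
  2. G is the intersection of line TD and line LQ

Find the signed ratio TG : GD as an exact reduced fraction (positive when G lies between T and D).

TG:GD = 5/6

Assign T = (0, 0), L = (1, 0), K = (0, 1), Q = (5, -1) — the answer is frame-independent, so this choice is without loss of generality.
1. D lies on line KL with KD:DL = 3:2 ⇒ D = (3/5, 2/5)
2. G is the intersection of line TD and line LQ ⇒ G = (3/11, 2/11)
G = T + t·(D−T) with t = 5/11, so TG:GD = t:(1−t) = 5/11:6/11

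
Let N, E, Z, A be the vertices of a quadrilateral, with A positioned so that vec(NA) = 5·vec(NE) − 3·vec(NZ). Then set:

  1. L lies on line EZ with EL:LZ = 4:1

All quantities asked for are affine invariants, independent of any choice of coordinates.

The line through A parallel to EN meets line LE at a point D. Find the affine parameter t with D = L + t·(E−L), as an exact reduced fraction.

t = 19/4

Assign N = (0, 0), E = (1, 0), Z = (0, 1), A = (5, -3) — the answer is frame-independent, so this choice is without loss of generality.
1. L lies on line EZ with EL:LZ = 4:1 ⇒ L = (1/5, 4/5)
through A parallel to EN: direction (-1, 0); meets LE at D = (4, -3)
D = L + t·(E−L) with t = 19/4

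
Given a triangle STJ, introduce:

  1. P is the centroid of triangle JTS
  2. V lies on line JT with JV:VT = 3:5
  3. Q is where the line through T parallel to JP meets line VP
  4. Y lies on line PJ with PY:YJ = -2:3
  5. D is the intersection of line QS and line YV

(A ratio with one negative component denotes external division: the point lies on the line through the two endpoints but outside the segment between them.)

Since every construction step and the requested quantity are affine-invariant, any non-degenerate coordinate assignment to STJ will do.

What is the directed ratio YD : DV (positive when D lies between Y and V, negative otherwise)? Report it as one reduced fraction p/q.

YD:DV = -56/5

Choose coordinates S = (0, 0), T = (1, 0), J = (0, 1).
1. P is the centroid of triangle JTS ⇒ P = (1/3, 1/3)
2. V lies on line JT with JV:VT = 3:5 ⇒ V = (3/8, 5/8)
3. Q is where the line through T parallel to JP meets line VP ⇒ Q = (4/9, 10/9)
4. Y lies on line PJ with PY:YJ = -2:3 ⇒ Y = (1, -1)
5. D is the intersection of line QS and line YV ⇒ D = (16/51, 40/51)
D = Y + t·(V−Y) with t = 56/51, so YD:DV = t:(1−t) = 56/51:-5/51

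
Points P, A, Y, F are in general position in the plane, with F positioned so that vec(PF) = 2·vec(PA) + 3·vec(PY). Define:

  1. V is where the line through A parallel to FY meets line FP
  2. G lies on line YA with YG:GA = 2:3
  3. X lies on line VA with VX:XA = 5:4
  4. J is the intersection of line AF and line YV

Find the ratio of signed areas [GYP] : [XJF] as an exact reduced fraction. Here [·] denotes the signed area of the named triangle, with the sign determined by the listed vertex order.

[GYP]:[XJF] = -3/40

Set P = (0, 0), A = (1, 0), Y = (0, 1), F = (2, 3); any affine frame gives the same invariant.
1. V is where the line through A parallel to FY meets line FP ⇒ V = (-2, -3)
2. G lies on line YA with YG:GA = 2:3 ⇒ G = (2/5, 3/5)
3. X lies on line VA with VX:XA = 5:4 ⇒ X = (-1/3, -4/3)
4. J is the intersection of line AF and line YV ⇒ J = (4, 9)
2·[GYP] = 2/5, 2·[XJF] = -16/3
[GYP]:[XJF] = 2/5:-16/3 = -3/40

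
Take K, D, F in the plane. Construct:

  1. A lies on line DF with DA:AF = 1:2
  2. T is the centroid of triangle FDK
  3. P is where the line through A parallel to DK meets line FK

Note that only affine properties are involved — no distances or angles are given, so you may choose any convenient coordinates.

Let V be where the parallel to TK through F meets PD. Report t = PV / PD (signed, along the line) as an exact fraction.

t = -1/2

Choose coordinates K = (0, 0), D = (1, 0), F = (0, 1).
1. A lies on line DF with DA:AF = 1:2 ⇒ A = (2/3, 1/3)
2. T is the centroid of triangle FDK ⇒ T = (1/3, 1/3)
3. P is where the line through A parallel to DK meets line FK ⇒ P = (0, 1/3)
through F parallel to TK: direction (-1/3, -1/3); meets PD at V = (-1/2, 1/2)
V = P + t·(D−P) with t = -1/2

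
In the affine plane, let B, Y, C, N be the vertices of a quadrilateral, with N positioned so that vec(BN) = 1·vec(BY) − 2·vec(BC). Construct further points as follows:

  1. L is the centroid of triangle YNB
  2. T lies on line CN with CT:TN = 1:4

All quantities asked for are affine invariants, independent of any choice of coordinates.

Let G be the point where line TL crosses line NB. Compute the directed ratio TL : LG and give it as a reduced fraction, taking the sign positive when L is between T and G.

TL:LG = 1/5

Choose coordinates B = (0, 0), Y = (1, 0), C = (0, 1), N = (1, -2).
1. L is the centroid of triangle YNB ⇒ L = (2/3, -2/3)
2. T lies on line CN with CT:TN = 1:4 ⇒ T = (1/5, 2/5)
line TL meets NB at G = (3, -6)
L = T + t·(G−T) with t = 1/6, so TL:LG = 1/6:5/6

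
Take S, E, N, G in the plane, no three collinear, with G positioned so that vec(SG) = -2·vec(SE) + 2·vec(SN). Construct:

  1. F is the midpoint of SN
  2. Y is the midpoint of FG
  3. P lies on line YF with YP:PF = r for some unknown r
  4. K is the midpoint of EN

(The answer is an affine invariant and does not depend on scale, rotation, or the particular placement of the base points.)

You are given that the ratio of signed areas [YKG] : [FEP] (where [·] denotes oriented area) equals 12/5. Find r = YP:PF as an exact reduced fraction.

Assign S = (0, 0), E = (1, 0), N = (0, 1), G = (-2, 2) — the answer is frame-independent, so this choice is without loss of generality.
1. F is the midpoint of SN ⇒ F = (0, 1/2)
2. Y is the midpoint of FG ⇒ Y = (-1, 5/4)
3. With YP:PF = r, write λ = r/(r+1) so P = Y + λ·(F−Y); P is affine-linear in λ
4. K is the midpoint of EN ⇒ K = (1/2, 1/2)
Every point depending on P is an affine combination of P and λ-independent points, so each such coordinate is linear in λ; the λ² term in each signed area is a multiple of (F−Y)×(F−Y) = 0, so 2·[YKG] and 2·[FEP] are each linear in λ. Evaluating at λ=0 and λ=1:
  2·[YKG] = 3/8,   2·[FEP] = -1/4·λ + 1/4
So [YKG]:[FEP] = (3/8) / (-1/4·λ + 1/4). Setting this equal to 12/5:
  3/8 = 12/5·(-1/4·λ + 1/4)  ⇒  λ = 3/8
Then r = λ/(1−λ) = (3/8)/(5/8) = 3/5. Check: with r = 3/5, P = (-5/8, 31/32) and [YKG]:[FEP] = 12/5 as required.

r = 3/5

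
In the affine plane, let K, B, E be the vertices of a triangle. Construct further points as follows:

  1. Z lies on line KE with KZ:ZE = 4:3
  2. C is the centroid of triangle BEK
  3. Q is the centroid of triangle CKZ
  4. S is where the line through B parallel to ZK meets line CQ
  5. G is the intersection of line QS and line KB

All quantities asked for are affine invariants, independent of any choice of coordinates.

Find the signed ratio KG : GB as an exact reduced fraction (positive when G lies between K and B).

Work in coordinates with K = (0, 0), B = (1, 0), E = (0, 1).
1. Z lies on line KE with KZ:ZE = 4:3 ⇒ Z = (0, 4/7)
2. C is the centroid of triangle BEK ⇒ C = (1/3, 1/3)
3. Q is the centroid of triangle CKZ ⇒ Q = (1/9, 19/63)
4. S is where the line through B parallel to ZK meets line CQ ⇒ S = (1, 3/7)
5. G is the intersection of line QS and line KB ⇒ G = (-2, 0)
G = K + t·(B−K) with t = -2, so KG:GB = t:(1−t) = -2:3

KG:GB = -2/3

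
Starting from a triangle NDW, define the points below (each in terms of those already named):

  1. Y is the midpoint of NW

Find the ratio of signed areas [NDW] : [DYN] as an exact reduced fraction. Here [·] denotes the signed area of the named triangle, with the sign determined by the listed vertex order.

Set N = (0, 0), D = (1, 0), W = (0, 1); any affine frame gives the same invariant.
1. Y is the midpoint of NW ⇒ Y = (0, 1/2)
2·[NDW] = 1, 2·[DYN] = 1/2
[NDW]:[DYN] = 1:1/2 = 2

[NDW]:[DYN] = 2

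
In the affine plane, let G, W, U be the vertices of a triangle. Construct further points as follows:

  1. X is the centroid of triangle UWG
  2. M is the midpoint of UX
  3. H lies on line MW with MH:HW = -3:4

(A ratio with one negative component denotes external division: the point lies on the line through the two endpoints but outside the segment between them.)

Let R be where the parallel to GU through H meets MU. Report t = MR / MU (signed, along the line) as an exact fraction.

Set G = (0, 0), W = (1, 0), U = (0, 1); any affine frame gives the same invariant.
1. X is the centroid of triangle UWG ⇒ X = (1/3, 1/3)
2. M is the midpoint of UX ⇒ M = (1/6, 2/3)
3. H lies on line MW with MH:HW = -3:4 ⇒ H = (-7/3, 8/3)
through H parallel to GU: direction (0, 1); meets MU at R = (-7/3, 17/3)
R = M + t·(U−M) with t = 15

t = 15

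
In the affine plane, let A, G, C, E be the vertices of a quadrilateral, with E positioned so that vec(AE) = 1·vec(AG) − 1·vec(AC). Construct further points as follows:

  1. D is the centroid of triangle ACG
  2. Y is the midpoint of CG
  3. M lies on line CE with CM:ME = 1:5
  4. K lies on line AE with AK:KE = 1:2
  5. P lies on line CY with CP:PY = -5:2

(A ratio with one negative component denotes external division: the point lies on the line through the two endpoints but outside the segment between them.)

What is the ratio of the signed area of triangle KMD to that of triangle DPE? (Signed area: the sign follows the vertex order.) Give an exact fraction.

Work in coordinates with A = (0, 0), G = (1, 0), C = (0, 1), E = (1, -1).
1. D is the centroid of triangle ACG ⇒ D = (1/3, 1/3)
2. Y is the midpoint of CG ⇒ Y = (1/2, 1/2)
3. M lies on line CE with CM:ME = 1:5 ⇒ M = (1/6, 2/3)
4. K lies on line AE with AK:KE = 1:2 ⇒ K = (1/3, -1/3)
5. P lies on line CY with CP:PY = -5:2 ⇒ P = (5/6, 1/6)
2·[KMD] = -1/9, 2·[DPE] = -5/9
[KMD]:[DPE] = -1/9:-5/9 = 1/5

[KMD]:[DPE] = 1/5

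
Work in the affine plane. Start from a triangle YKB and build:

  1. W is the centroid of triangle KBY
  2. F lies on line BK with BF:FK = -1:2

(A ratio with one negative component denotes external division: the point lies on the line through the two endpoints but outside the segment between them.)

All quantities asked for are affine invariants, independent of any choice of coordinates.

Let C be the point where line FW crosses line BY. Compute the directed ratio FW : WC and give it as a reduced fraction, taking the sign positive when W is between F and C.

Work in coordinates with Y = (0, 0), K = (1, 0), B = (0, 1).
1. W is the centroid of triangle KBY ⇒ W = (1/3, 1/3)
2. F lies on line BK with BF:FK = -1:2 ⇒ F = (-1, 2)
line FW meets BY at C = (0, 3/4)
W = F + t·(C−F) with t = 4/3, so FW:WC = 4/3:-1/3

FW:WC = -4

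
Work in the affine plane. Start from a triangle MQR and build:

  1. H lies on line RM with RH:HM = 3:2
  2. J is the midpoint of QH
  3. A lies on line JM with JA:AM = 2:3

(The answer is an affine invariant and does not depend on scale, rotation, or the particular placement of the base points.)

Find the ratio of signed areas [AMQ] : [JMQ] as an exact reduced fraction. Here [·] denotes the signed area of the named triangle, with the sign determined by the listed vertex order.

Choose coordinates M = (0, 0), Q = (1, 0), R = (0, 1).
1. H lies on line RM with RH:HM = 3:2 ⇒ H = (0, 2/5)
2. J is the midpoint of QH ⇒ J = (1/2, 1/5)
3. A lies on line JM with JA:AM = 2:3 ⇒ A = (3/10, 3/25)
2·[AMQ] = 3/25, 2·[JMQ] = 1/5
[AMQ]:[JMQ] = 3/25:1/5 = 3/5

[AMQ]:[JMQ] = 3/5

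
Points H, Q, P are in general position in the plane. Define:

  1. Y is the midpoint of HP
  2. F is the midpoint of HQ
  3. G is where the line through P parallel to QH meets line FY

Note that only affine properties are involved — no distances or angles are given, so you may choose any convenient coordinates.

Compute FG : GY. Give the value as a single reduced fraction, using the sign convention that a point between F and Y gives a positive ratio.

Set H = (0, 0), Q = (1, 0), P = (0, 1); any affine frame gives the same invariant.
1. Y is the midpoint of HP ⇒ Y = (0, 1/2)
2. F is the midpoint of HQ ⇒ F = (1/2, 0)
3. G is where the line through P parallel to QH meets line FY ⇒ G = (-1/2, 1)
G = F + t·(Y−F) with t = 2, so FG:GY = t:(1−t) = 2:-1

FG:GY = -2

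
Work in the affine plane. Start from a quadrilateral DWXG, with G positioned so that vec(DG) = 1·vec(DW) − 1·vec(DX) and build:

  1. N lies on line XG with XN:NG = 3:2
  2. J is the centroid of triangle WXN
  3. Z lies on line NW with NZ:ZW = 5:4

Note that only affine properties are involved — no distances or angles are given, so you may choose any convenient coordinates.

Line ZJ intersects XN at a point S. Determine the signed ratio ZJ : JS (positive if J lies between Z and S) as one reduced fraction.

ZJ:JS = 2/3

Work in coordinates with D = (0, 0), W = (1, 0), X = (0, 1), G = (1, -1).
1. N lies on line XG with XN:NG = 3:2 ⇒ N = (3/5, -1/5)
2. J is the centroid of triangle WXN ⇒ J = (8/15, 4/15)
3. Z lies on line NW with NZ:ZW = 5:4 ⇒ Z = (37/45, -4/45)
line ZJ meets XN at S = (1/10, 4/5)
J = Z + t·(S−Z) with t = 2/5, so ZJ:JS = 2/5:3/5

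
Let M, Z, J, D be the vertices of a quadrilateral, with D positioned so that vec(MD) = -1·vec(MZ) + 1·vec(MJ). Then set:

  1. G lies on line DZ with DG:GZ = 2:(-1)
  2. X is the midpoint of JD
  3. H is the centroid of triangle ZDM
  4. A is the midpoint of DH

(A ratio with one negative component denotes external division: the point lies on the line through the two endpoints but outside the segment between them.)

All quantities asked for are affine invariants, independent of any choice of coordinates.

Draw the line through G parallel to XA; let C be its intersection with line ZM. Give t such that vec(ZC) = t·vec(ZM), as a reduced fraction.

t = -2

Work in coordinates with M = (0, 0), Z = (1, 0), J = (0, 1), D = (-1, 1).
1. G lies on line DZ with DG:GZ = 2:(-1) ⇒ G = (3, -1)
2. X is the midpoint of JD ⇒ X = (-1/2, 1)
3. H is the centroid of triangle ZDM ⇒ H = (0, 1/3)
4. A is the midpoint of DH ⇒ A = (-1/2, 2/3)
through G parallel to XA: direction (0, -1/3); meets ZM at C = (3, 0)
C = Z + t·(M−Z) with t = -2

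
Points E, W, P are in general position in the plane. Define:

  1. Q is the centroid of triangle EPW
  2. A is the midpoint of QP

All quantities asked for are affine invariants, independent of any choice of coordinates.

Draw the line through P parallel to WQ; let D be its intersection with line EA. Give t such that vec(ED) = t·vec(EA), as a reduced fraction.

Work in coordinates with E = (0, 0), W = (1, 0), P = (0, 1).
1. Q is the centroid of triangle EPW ⇒ Q = (1/3, 1/3)
2. A is the midpoint of QP ⇒ A = (1/6, 2/3)
through P parallel to WQ: direction (-2/3, 1/3); meets EA at D = (2/9, 8/9)
D = E + t·(A−E) with t = 4/3

t = 4/3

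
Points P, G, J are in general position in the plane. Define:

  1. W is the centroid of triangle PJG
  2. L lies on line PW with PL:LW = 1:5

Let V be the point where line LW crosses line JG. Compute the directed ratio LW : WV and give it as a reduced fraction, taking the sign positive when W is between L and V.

Assign P = (0, 0), G = (1, 0), J = (0, 1) — the answer is frame-independent, so this choice is without loss of generality.
1. W is the centroid of triangle PJG ⇒ W = (1/3, 1/3)
2. L lies on line PW with PL:LW = 1:5 ⇒ L = (1/18, 1/18)
line LW meets JG at V = (1/2, 1/2)
W = L + t·(V−L) with t = 5/8, so LW:WV = 5/8:3/8

LW:WV = 5/3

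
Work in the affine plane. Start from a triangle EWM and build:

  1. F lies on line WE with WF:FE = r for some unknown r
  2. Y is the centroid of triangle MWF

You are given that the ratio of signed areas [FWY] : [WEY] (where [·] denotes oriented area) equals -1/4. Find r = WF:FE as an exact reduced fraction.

r = 1/3

Choose coordinates E = (0, 0), W = (1, 0), M = (0, 1).
1. With WF:FE = r, write λ = r/(r+1) so F = W + λ·(E−W); F is affine-linear in λ
2. Y is the centroid of triangle MWF ⇒ Y is an affine combination of earlier points and hence also affine-linear in λ
Every point depending on F is an affine combination of F and λ-independent points, so each such coordinate is linear in λ; the λ² term in each signed area is a multiple of (E−W)×(E−W) = 0, so 2·[FWY] and 2·[WEY] are each linear in λ. Evaluating at λ=0 and λ=1:
  2·[FWY] = 1/3·λ,   2·[WEY] = -1/3
So [FWY]:[WEY] = (1/3·λ) / (-1/3). Setting this equal to -1/4:
  1/3·λ = -1/4·(-1/3)  ⇒  λ = 1/4
Then r = λ/(1−λ) = (1/4)/(3/4) = 1/3. Check: with r = 1/3, F = (3/4, 0) and [FWY]:[WEY] = -1/4 as required.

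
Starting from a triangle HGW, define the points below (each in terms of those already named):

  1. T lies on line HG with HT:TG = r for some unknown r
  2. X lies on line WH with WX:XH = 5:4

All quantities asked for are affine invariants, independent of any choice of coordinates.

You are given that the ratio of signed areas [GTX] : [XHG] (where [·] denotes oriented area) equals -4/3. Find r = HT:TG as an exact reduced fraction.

r = -1/4

Work in coordinates with H = (0, 0), G = (1, 0), W = (0, 1).
1. With HT:TG = r, write λ = r/(r+1) so T = H + λ·(G−H); T is affine-linear in λ
2. X lies on line WH with WX:XH = 5:4 ⇒ X = (0, 4/9)
Every point depending on T is an affine combination of T and λ-independent points, so each such coordinate is linear in λ; the λ² term in each signed area is a multiple of (G−H)×(G−H) = 0, so 2·[GTX] and 2·[XHG] are each linear in λ. Evaluating at λ=0 and λ=1:
  2·[GTX] = 4/9·λ − 4/9,   2·[XHG] = 4/9
So [GTX]:[XHG] = (4/9·λ − 4/9) / (4/9). Setting this equal to -4/3:
  4/9·λ − 4/9 = -4/3·(4/9)  ⇒  λ = -1/3
Then r = λ/(1−λ) = (-1/3)/(4/3) = -1/4. Check: with r = -1/4, T = (-1/3, 0) and [GTX]:[XHG] = -4/3 as required.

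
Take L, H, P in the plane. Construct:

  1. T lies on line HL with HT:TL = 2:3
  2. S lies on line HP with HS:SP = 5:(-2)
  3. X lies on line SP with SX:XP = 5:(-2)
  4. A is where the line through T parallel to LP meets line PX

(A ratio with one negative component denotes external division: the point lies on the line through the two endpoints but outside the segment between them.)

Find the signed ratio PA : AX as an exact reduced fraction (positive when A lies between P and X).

PA:AX = -27/7

Assign L = (0, 0), H = (1, 0), P = (0, 1) — the answer is frame-independent, so this choice is without loss of generality.
1. T lies on line HL with HT:TL = 2:3 ⇒ T = (3/5, 0)
2. S lies on line HP with HS:SP = 5:(-2) ⇒ S = (-2/3, 5/3)
3. X lies on line SP with SX:XP = 5:(-2) ⇒ X = (4/9, 5/9)
4. A is where the line through T parallel to LP meets line PX ⇒ A = (3/5, 2/5)
A = P + t·(X−P) with t = 27/20, so PA:AX = t:(1−t) = 27/20:-7/20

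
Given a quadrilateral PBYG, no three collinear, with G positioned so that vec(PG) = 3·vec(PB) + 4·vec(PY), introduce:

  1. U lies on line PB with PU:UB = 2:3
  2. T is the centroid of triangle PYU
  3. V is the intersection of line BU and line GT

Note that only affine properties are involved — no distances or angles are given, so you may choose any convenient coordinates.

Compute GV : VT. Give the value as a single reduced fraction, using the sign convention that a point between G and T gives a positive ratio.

Choose coordinates P = (0, 0), B = (1, 0), Y = (0, 1), G = (3, 4).
1. U lies on line PB with PU:UB = 2:3 ⇒ U = (2/5, 0)
2. T is the centroid of triangle PYU ⇒ T = (2/15, 1/3)
3. V is the intersection of line BU and line GT ⇒ V = (-7/55, 0)
V = G + t·(T−G) with t = 12/11, so GV:VT = t:(1−t) = 12/11:-1/11

GV:VT = -12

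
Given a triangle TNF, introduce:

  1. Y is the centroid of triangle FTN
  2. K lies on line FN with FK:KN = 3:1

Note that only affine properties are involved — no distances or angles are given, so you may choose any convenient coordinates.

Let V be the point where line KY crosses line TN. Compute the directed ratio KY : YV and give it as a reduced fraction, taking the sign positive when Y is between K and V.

KY:YV = -1/4

Assign T = (0, 0), N = (1, 0), F = (0, 1) — the answer is frame-independent, so this choice is without loss of generality.
1. Y is the centroid of triangle FTN ⇒ Y = (1/3, 1/3)
2. K lies on line FN with FK:KN = 3:1 ⇒ K = (3/4, 1/4)
line KY meets TN at V = (2, 0)
Y = K + t·(V−K) with t = -1/3, so KY:YV = -1/3:4/3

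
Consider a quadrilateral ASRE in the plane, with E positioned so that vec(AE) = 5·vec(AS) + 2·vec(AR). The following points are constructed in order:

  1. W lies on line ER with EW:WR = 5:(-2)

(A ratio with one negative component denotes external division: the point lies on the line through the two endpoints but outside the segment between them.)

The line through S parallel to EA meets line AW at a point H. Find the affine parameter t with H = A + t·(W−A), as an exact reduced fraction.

t = -6/25

Assign A = (0, 0), S = (1, 0), R = (0, 1), E = (5, 2) — the answer is frame-independent, so this choice is without loss of generality.
1. W lies on line ER with EW:WR = 5:(-2) ⇒ W = (-10/3, 1/3)
through S parallel to EA: direction (-5, -2); meets AW at H = (4/5, -2/25)
H = A + t·(W−A) with t = -6/25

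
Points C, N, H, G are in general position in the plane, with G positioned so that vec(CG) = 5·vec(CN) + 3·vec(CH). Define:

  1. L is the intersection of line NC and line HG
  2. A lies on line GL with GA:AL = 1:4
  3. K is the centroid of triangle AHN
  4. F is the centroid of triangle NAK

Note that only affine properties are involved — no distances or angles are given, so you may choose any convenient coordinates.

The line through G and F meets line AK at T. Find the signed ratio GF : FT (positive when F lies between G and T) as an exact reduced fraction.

GF:FT = 2/7

Choose coordinates C = (0, 0), N = (1, 0), H = (0, 1), G = (5, 3).
1. L is the intersection of line NC and line HG ⇒ L = (-5/2, 0)
2. A lies on line GL with GA:AL = 1:4 ⇒ A = (7/2, 12/5)
3. K is the centroid of triangle AHN ⇒ K = (3/2, 17/15)
4. F is the centroid of triangle NAK ⇒ F = (2, 53/45)
line GF meets AK at T = (-17/2, -26/5)
F = G + t·(T−G) with t = 2/9, so GF:FT = 2/9:7/9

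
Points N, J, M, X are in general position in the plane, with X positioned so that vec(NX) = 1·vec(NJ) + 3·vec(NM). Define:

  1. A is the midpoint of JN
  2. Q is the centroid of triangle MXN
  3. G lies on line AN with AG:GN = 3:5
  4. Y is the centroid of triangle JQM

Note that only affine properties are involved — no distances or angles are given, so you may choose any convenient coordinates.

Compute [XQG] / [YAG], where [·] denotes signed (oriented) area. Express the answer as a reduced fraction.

[XQG]:[YAG] = -41/7

Work in coordinates with N = (0, 0), J = (1, 0), M = (0, 1), X = (1, 3).
1. A is the midpoint of JN ⇒ A = (1/2, 0)
2. Q is the centroid of triangle MXN ⇒ Q = (1/3, 4/3)
3. G lies on line AN with AG:GN = 3:5 ⇒ G = (5/16, 0)
4. Y is the centroid of triangle JQM ⇒ Y = (4/9, 7/9)
2·[XQG] = 41/48, 2·[YAG] = -7/48
[XQG]:[YAG] = 41/48:-7/48 = -41/7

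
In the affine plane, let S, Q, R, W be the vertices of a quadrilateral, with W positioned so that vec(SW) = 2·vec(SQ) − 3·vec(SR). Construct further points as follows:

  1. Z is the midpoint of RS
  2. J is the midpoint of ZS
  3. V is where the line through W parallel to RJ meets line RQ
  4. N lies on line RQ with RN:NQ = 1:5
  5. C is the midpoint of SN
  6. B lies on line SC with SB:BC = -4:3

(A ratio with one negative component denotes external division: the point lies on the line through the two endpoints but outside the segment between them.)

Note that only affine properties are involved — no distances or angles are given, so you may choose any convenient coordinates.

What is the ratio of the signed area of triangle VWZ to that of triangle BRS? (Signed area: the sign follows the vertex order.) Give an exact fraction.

[VWZ]:[BRS] = -12

Choose coordinates S = (0, 0), Q = (1, 0), R = (0, 1), W = (2, -3).
1. Z is the midpoint of RS ⇒ Z = (0, 1/2)
2. J is the midpoint of ZS ⇒ J = (0, 1/4)
3. V is where the line through W parallel to RJ meets line RQ ⇒ V = (2, -1)
4. N lies on line RQ with RN:NQ = 1:5 ⇒ N = (1/6, 5/6)
5. C is the midpoint of SN ⇒ C = (1/12, 5/12)
6. B lies on line SC with SB:BC = -4:3 ⇒ B = (1/3, 5/3)
2·[VWZ] = -4, 2·[BRS] = 1/3
[VWZ]:[BRS] = -4:1/3 = -12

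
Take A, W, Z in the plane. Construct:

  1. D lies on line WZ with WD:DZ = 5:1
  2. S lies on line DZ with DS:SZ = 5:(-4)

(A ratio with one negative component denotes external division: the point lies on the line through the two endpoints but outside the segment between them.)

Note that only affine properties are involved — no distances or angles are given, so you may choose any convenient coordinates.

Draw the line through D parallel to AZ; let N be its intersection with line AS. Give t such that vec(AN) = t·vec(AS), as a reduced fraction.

t = -1/4

Set A = (0, 0), W = (1, 0), Z = (0, 1); any affine frame gives the same invariant.
1. D lies on line WZ with WD:DZ = 5:1 ⇒ D = (1/6, 5/6)
2. S lies on line DZ with DS:SZ = 5:(-4) ⇒ S = (-2/3, 5/3)
through D parallel to AZ: direction (0, 1); meets AS at N = (1/6, -5/12)
N = A + t·(S−A) with t = -1/4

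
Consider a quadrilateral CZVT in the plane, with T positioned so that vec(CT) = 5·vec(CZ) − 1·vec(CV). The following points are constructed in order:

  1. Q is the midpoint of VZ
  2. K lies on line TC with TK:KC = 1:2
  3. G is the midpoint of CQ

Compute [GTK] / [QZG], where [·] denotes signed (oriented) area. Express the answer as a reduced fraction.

Assign C = (0, 0), Z = (1, 0), V = (0, 1), T = (5, -1) — the answer is frame-independent, so this choice is without loss of generality.
1. Q is the midpoint of VZ ⇒ Q = (1/2, 1/2)
2. K lies on line TC with TK:KC = 1:2 ⇒ K = (10/3, -2/3)
3. G is the midpoint of CQ ⇒ G = (1/4, 1/4)
2·[GTK] = -1/2, 2·[QZG] = -1/4
[GTK]:[QZG] = -1/2:-1/4 = 2

[GTK]:[QZG] = 2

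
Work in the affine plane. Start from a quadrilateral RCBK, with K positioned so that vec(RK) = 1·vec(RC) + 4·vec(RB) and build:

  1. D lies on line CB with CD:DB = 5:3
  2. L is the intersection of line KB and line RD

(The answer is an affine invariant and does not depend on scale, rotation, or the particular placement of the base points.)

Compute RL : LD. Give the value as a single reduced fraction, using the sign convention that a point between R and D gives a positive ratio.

RL:LD = -2/3

Work in coordinates with R = (0, 0), C = (1, 0), B = (0, 1), K = (1, 4).
1. D lies on line CB with CD:DB = 5:3 ⇒ D = (3/8, 5/8)
2. L is the intersection of line KB and line RD ⇒ L = (-3/4, -5/4)
L = R + t·(D−R) with t = -2, so RL:LD = t:(1−t) = -2:3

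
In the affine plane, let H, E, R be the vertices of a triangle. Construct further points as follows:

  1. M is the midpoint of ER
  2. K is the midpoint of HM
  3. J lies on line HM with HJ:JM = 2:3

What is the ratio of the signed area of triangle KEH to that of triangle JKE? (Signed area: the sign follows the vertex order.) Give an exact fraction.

Work in coordinates with H = (0, 0), E = (1, 0), R = (0, 1).
1. M is the midpoint of ER ⇒ M = (1/2, 1/2)
2. K is the midpoint of HM ⇒ K = (1/4, 1/4)
3. J lies on line HM with HJ:JM = 2:3 ⇒ J = (1/5, 1/5)
2·[KEH] = -1/4, 2·[JKE] = -1/20
[KEH]:[JKE] = -1/4:-1/20 = 5

[KEH]:[JKE] = 5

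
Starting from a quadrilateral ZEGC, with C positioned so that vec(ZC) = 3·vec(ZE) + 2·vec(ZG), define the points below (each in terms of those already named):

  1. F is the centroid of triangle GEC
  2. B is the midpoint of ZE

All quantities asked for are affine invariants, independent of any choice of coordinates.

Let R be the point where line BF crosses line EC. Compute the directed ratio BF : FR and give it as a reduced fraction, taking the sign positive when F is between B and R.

Work in coordinates with Z = (0, 0), E = (1, 0), G = (0, 1), C = (3, 2).
1. F is the centroid of triangle GEC ⇒ F = (4/3, 1)
2. B is the midpoint of ZE ⇒ B = (1/2, 0)
line BF meets EC at R = (-2, -3)
F = B + t·(R−B) with t = -1/3, so BF:FR = -1/3:4/3

BF:FR = -1/4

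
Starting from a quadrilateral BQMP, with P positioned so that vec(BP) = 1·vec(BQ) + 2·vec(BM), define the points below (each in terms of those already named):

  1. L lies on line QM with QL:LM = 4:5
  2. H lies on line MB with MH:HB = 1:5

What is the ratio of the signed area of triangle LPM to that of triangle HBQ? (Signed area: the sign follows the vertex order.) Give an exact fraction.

Assign B = (0, 0), Q = (1, 0), M = (0, 1), P = (1, 2) — the answer is frame-independent, so this choice is without loss of generality.
1. L lies on line QM with QL:LM = 4:5 ⇒ L = (5/9, 4/9)
2. H lies on line MB with MH:HB = 1:5 ⇒ H = (0, 5/6)
2·[LPM] = 10/9, 2·[HBQ] = 5/6
[LPM]:[HBQ] = 10/9:5/6 = 4/3

[LPM]:[HBQ] = 4/3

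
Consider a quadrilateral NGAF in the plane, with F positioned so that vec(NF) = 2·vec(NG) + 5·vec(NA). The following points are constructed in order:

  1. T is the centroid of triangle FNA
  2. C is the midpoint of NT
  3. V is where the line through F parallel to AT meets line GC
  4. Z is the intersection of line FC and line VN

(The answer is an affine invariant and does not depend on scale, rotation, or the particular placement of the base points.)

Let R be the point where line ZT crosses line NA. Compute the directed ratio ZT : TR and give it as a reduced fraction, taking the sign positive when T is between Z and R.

ZT:TR = -44/43

Set N = (0, 0), G = (1, 0), A = (0, 1), F = (2, 5); any affine frame gives the same invariant.
1. T is the centroid of triangle FNA ⇒ T = (2/3, 2)
2. C is the midpoint of NT ⇒ C = (1/3, 1)
3. V is where the line through F parallel to AT meets line GC ⇒ V = (-1/6, 7/4)
4. Z is the intersection of line FC and line VN ⇒ Z = (-2/129, 7/43)
line ZT meets NA at R = (0, 9/44)
T = Z + t·(R−Z) with t = 44, so ZT:TR = 44:-43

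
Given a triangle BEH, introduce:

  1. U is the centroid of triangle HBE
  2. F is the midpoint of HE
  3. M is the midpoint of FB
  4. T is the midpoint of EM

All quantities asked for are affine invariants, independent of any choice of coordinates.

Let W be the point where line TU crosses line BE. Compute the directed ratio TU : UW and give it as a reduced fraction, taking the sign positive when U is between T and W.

TU:UW = -5/8

Choose coordinates B = (0, 0), E = (1, 0), H = (0, 1).
1. U is the centroid of triangle HBE ⇒ U = (1/3, 1/3)
2. F is the midpoint of HE ⇒ F = (1/2, 1/2)
3. M is the midpoint of FB ⇒ M = (1/4, 1/4)
4. T is the midpoint of EM ⇒ T = (5/8, 1/8)
line TU meets BE at W = (4/5, 0)
U = T + t·(W−T) with t = -5/3, so TU:UW = -5/3:8/3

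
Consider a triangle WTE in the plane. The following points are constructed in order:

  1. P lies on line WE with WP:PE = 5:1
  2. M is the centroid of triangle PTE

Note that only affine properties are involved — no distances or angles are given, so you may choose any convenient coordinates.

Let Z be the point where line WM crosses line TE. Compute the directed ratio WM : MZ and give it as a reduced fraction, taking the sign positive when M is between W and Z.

WM:MZ = 17

Set W = (0, 0), T = (1, 0), E = (0, 1); any affine frame gives the same invariant.
1. P lies on line WE with WP:PE = 5:1 ⇒ P = (0, 5/6)
2. M is the centroid of triangle PTE ⇒ M = (1/3, 11/18)
line WM meets TE at Z = (6/17, 11/17)
M = W + t·(Z−W) with t = 17/18, so WM:MZ = 17/18:1/18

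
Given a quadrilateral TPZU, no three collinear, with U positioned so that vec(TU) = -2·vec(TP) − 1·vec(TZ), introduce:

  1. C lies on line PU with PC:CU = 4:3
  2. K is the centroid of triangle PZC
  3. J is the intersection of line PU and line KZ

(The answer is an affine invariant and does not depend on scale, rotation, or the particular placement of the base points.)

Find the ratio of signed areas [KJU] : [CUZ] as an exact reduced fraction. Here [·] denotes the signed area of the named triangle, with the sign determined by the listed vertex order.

Assign T = (0, 0), P = (1, 0), Z = (0, 1), U = (-2, -1) — the answer is frame-independent, so this choice is without loss of generality.
1. C lies on line PU with PC:CU = 4:3 ⇒ C = (-5/7, -4/7)
2. K is the centroid of triangle PZC ⇒ K = (2/21, 1/7)
3. J is the intersection of line PU and line KZ ⇒ J = (1/7, -2/7)
2·[KJU] = -20/21, 2·[CUZ] = -12/7
[KJU]:[CUZ] = -20/21:-12/7 = 5/9

[KJU]:[CUZ] = 5/9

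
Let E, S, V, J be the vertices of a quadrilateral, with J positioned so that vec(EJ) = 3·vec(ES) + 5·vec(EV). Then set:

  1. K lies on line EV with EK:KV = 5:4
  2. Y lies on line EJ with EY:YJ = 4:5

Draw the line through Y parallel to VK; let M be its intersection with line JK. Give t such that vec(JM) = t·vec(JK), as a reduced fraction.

Set E = (0, 0), S = (1, 0), V = (0, 1), J = (3, 5); any affine frame gives the same invariant.
1. K lies on line EV with EK:KV = 5:4 ⇒ K = (0, 5/9)
2. Y lies on line EJ with EY:YJ = 4:5 ⇒ Y = (4/3, 20/9)
through Y parallel to VK: direction (0, -4/9); meets JK at M = (4/3, 205/81)
M = J + t·(K−J) with t = 5/9

t = 5/9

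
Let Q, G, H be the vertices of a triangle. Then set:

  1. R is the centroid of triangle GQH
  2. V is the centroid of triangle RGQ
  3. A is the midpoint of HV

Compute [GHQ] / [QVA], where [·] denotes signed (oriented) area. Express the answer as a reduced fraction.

[GHQ]:[QVA] = 9/2

Set Q = (0, 0), G = (1, 0), H = (0, 1); any affine frame gives the same invariant.
1. R is the centroid of triangle GQH ⇒ R = (1/3, 1/3)
2. V is the centroid of triangle RGQ ⇒ V = (4/9, 1/9)
3. A is the midpoint of HV ⇒ A = (2/9, 5/9)
2·[GHQ] = 1, 2·[QVA] = 2/9
[GHQ]:[QVA] = 1:2/9 = 9/2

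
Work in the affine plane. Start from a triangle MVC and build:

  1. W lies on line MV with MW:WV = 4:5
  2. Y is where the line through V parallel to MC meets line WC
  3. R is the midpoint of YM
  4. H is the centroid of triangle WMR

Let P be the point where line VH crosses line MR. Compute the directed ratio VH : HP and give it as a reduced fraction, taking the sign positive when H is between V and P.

VH:HP = 23/4

Assign M = (0, 0), V = (1, 0), C = (0, 1) — the answer is frame-independent, so this choice is without loss of generality.
1. W lies on line MV with MW:WV = 4:5 ⇒ W = (4/9, 0)
2. Y is where the line through V parallel to MC meets line WC ⇒ Y = (1, -5/4)
3. R is the midpoint of YM ⇒ R = (1/2, -5/8)
4. H is the centroid of triangle WMR ⇒ H = (17/54, -5/24)
line VH meets MR at P = (9/46, -45/184)
H = V + t·(P−V) with t = 23/27, so VH:HP = 23/27:4/27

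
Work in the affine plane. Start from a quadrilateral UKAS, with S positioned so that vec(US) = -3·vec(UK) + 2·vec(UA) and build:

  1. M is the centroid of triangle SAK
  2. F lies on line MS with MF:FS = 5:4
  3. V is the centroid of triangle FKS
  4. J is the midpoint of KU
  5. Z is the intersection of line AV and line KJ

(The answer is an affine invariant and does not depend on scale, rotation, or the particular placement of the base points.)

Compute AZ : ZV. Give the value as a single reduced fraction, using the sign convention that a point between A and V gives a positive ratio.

AZ:ZV = -27/32

Work in coordinates with U = (0, 0), K = (1, 0), A = (0, 1), S = (-3, 2).
1. M is the centroid of triangle SAK ⇒ M = (-2/3, 1)
2. F lies on line MS with MF:FS = 5:4 ⇒ F = (-53/27, 14/9)
3. V is the centroid of triangle FKS ⇒ V = (-107/81, 32/27)
4. J is the midpoint of KU ⇒ J = (1/2, 0)
5. Z is the intersection of line AV and line KJ ⇒ Z = (107/15, 0)
Z = A + t·(V−A) with t = -27/5, so AZ:ZV = t:(1−t) = -27/5:32/5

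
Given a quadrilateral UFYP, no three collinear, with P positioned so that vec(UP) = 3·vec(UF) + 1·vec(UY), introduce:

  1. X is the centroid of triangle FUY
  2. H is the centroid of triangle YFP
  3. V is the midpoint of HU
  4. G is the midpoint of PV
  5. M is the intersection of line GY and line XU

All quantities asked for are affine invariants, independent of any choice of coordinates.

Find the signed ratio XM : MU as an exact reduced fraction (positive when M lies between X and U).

Assign U = (0, 0), F = (1, 0), Y = (0, 1), P = (3, 1) — the answer is frame-independent, so this choice is without loss of generality.
1. X is the centroid of triangle FUY ⇒ X = (1/3, 1/3)
2. H is the centroid of triangle YFP ⇒ H = (4/3, 2/3)
3. V is the midpoint of HU ⇒ V = (2/3, 1/3)
4. G is the midpoint of PV ⇒ G = (11/6, 2/3)
5. M is the intersection of line GY and line XU ⇒ M = (11/13, 11/13)
M = X + t·(U−X) with t = -20/13, so XM:MU = t:(1−t) = -20/13:33/13

XM:MU = -20/33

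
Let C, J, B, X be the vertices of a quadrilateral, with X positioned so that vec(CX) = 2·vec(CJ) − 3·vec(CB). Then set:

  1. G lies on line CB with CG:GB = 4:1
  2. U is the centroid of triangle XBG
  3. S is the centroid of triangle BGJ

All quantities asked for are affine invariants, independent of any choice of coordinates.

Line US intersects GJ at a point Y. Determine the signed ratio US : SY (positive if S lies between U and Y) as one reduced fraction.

US:SY = -11

Set C = (0, 0), J = (1, 0), B = (0, 1), X = (2, -3); any affine frame gives the same invariant.
1. G lies on line CB with CG:GB = 4:1 ⇒ G = (0, 4/5)
2. U is the centroid of triangle XBG ⇒ U = (2/3, -2/5)
3. S is the centroid of triangle BGJ ⇒ S = (1/3, 3/5)
line US meets GJ at Y = (4/11, 28/55)
S = U + t·(Y−U) with t = 11/10, so US:SY = 11/10:-1/10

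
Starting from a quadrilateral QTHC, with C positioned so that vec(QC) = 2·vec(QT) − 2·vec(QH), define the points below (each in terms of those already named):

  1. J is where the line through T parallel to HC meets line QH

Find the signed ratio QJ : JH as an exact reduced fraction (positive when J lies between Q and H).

Assign Q = (0, 0), T = (1, 0), H = (0, 1), C = (2, -2) — the answer is frame-independent, so this choice is without loss of generality.
1. J is where the line through T parallel to HC meets line QH ⇒ J = (0, 3/2)
J = Q + t·(H−Q) with t = 3/2, so QJ:JH = t:(1−t) = 3/2:-1/2

QJ:JH = -3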